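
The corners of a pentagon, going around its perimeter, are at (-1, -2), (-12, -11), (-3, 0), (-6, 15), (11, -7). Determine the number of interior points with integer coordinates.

Using the shoelace formula, 2A = |((-1)·(-11) − (-12)·(-2)) + ((-12)·0 − (-3)·(-11)) + ((-3)·15 − (-6)·0) + ((-6)·(-7) − 11·15) + (11·(-2) − (-1)·(-7))| = 243, so the area is 121.5.
Along each edge there are gcd(|Δx|,|Δy|)+1 lattice points, so counting each shared vertex once the boundary has gcd(11,9) + gcd(9,11) + gcd(3,15) + gcd(17,22) + gcd(12,5) = 1+1+3+1+1 = 7.
Pick's theorem gives I = A − B/2 + 1 = 121.5 − 7/2 + 1 = 119.

119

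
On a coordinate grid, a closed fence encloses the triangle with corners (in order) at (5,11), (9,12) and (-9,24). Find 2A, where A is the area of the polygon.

Using the shoelace formula, 2A = |[5·12 − 9·11] + [9·24 − (-9)·12] + [(-9)·11 − 5·24]| = 66, so the area is 33.

66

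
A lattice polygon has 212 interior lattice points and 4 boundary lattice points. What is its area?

213

Pick's theorem states A = I + B/2 − 1, so A = 212 + 4/2 − 1 = 213.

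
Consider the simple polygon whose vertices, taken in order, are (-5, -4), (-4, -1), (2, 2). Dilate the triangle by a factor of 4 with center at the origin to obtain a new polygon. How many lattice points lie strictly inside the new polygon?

The shoelace formula gives twice the area as |((-5)·(-1) − (-4)·(-4)) + ((-4)·2 − 2·(-1)) + (2·(-4) − (-5)·2)| = 15, so the area is 15/2.
Summing gcd(|Δx|,|Δy|) over the edges gives the boundary count: gcd(1,3) + gcd(6,3) + gcd(7,6) = 1+3+1 = 5.
Scaling by 4 multiplies the area by 4² = 16 (so the new area is 120) and multiplies the boundary lattice-point count by 4, giving 20.
By Pick's theorem, the interior count of the dilated polygon is 120 − 20/2 + 1 = 111.

111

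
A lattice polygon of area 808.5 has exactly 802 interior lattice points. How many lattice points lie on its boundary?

15

Pick's theorem gives A = I + B/2 − 1, so B = 2(A − I + 1) = 2(808.5 − 802 + 1) = 15.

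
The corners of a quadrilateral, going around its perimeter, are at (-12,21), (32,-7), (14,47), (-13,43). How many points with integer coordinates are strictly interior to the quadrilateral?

By the shoelace formula, twice the signed area is |[(-12)·(-7) − 32·21] + [32·47 − 14·(-7)] + [14·43 − (-13)·47] + [(-13)·21 − (-12)·43]| = 2470, so the area is 1235.
Along each edge there are gcd(|Δx|,|Δy|)+1 lattice points, so counting each shared vertex once the boundary has gcd(44,28) + gcd(18,54) + gcd(27,4) + gcd(1,22) = 4+18+1+1 = 24.
By Pick's theorem A = I + B/2 − 1, so I = 1235 − 24/2 + 1 = 1224.

1224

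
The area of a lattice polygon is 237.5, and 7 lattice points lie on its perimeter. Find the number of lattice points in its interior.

From Pick's theorem, I = A − B/2 + 1 = 237.5 − 7/2 + 1 = 235.

235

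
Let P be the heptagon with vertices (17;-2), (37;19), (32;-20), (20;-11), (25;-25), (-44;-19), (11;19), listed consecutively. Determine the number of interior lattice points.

1832

Using the shoelace formula, 2A = |(17·19 − 37·(-2)) + (37·(-20) − 32·19) + (32·(-11) − 20·(-20)) + (20·(-25) − 25·(-11)) + (25·(-19) − (-44)·(-25)) + ((-44)·19 − 11·(-19)) + (11·(-2) − 17·19)| = 3675, so the area is 1837.5.
Summing gcd(|Δx|,|Δy|) over the edges gives the boundary count: gcd(20,21) + gcd(5,39) + gcd(12,9) + gcd(5,14) + gcd(69,6) + gcd(55,38) + gcd(6,21) = 1+1+3+1+3+1+3 = 13.
By Pick's theorem A = I + B/2 − 1, so I = 1837.5 − 13/2 + 1 = 1832.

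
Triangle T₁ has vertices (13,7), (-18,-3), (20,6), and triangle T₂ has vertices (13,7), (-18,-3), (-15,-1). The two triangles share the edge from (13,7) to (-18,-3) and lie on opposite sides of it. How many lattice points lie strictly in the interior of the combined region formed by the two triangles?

The union is the simple quadrilateral with vertices (13,7), (20,6), (-18,-3), (-15,-1) in order.
Using the shoelace formula, 2A = |(13·6 − 20·7) + (20·(-3) − (-18)·6) + ((-18)·(-1) − (-15)·(-3)) + ((-15)·7 − 13·(-1))| = 133, so the area is 66.5.
The number of boundary lattice points is Σ gcd(|Δx|,|Δy|) = gcd(7,1) + gcd(38,9) + gcd(3,2) + gcd(28,8) = 1+1+1+4 = 7.
By Pick's theorem I = A − B/2 + 1 = 66.5 − 7/2 + 1 = 64.

64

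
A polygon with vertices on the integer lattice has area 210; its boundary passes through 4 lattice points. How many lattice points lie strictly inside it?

Pick's theorem A = I + B/2 − 1 rearranges to I = A − B/2 + 1 = 210 − 4/2 + 1 = 209.

209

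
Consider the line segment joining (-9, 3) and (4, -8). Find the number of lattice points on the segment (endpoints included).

The number of lattice points on a segment between lattice points is gcd(|Δx|,|Δy|) + 1 = gcd(13,11) + 1 = 1 + 1 = 2.

2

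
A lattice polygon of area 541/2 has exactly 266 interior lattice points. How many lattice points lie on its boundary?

11

Pick's theorem gives A = I + B/2 − 1, so B = 2(A − I + 1) = 2(541/2 − 266 + 1) = 11.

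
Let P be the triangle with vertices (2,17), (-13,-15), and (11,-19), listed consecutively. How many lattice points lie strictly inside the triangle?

408

By the shoelace formula, twice the signed area is |[2·(-15) − (-13)·17] + [(-13)·(-19) − 11·(-15)] + [11·17 − 2·(-19)]| = 828, so the area is 414.
Summing gcd(|Δx|,|Δy|) over the edges gives the boundary count: gcd(15,32) + gcd(24,4) + gcd(9,36) = 1+4+9 = 14.
Pick's theorem gives I = A − B/2 + 1 = 414 − 14/2 + 1 = 408.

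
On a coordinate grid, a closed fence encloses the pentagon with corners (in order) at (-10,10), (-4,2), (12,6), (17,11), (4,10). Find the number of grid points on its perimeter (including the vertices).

26

Summing gcd(|Δx|,|Δy|) over the edges gives the boundary count: gcd(6,8) + gcd(16,4) + gcd(5,5) + gcd(13,1) + gcd(14,0) = 2+4+5+1+14 = 26.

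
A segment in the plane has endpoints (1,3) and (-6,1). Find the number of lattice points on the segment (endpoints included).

The number of lattice points on a segment between lattice points is gcd(|Δx|,|Δy|) + 1 = gcd(7,2) + 1 = 1 + 1 = 2.

2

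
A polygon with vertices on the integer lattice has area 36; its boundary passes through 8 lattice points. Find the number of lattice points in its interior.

From Pick's theorem, I = A − B/2 + 1 = 36 − 8/2 + 1 = 33.

33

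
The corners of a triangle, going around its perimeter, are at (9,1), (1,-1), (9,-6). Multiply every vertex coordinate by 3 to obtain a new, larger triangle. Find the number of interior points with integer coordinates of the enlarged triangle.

Using the shoelace formula, 2A = |[9·(-1) − 1·1] + [1·(-6) − 9·(-1)] + [9·1 − 9·(-6)]| = 56, so the area is 28.
Summing gcd(|Δx|,|Δy|) over the edges gives the boundary count: gcd(8,2) + gcd(8,5) + gcd(0,7) = 2+1+7 = 10.
Scaling by 3 multiplies the area by 3² = 9 (so the new area is 252) and multiplies the boundary lattice-point count by 3, giving 30.
By Pick's theorem, the interior count of the dilated polygon is 252 − 30/2 + 1 = 238.

238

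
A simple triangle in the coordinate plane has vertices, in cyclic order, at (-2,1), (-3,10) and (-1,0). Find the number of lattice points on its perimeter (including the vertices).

The number of boundary lattice points is Σ gcd(|Δx|,|Δy|) = gcd(1,9) + gcd(2,10) + gcd(1,1) = 1+2+1 = 4.

4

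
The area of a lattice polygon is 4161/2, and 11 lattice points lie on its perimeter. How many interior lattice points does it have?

From Pick's theorem, I = A − B/2 + 1 = 4161/2 − 11/2 + 1 = 2076.

2076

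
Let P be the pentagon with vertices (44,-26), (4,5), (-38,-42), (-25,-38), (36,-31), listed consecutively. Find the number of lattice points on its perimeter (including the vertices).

Along each edge there are gcd(|Δx|,|Δy|)+1 lattice points, so counting each shared vertex once the boundary has gcd(40,31) + gcd(42,47) + gcd(13,4) + gcd(61,7) + gcd(8,5) = 1+1+1+1+1 = 5.

5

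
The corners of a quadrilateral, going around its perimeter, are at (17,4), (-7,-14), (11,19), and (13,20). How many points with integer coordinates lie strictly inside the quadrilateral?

246

Using the shoelace formula, 2A = |[17·(-14) − (-7)·4] + [(-7)·19 − 11·(-14)] + [11·20 − 13·19] + [13·4 − 17·20]| = 504, so the area is 252.
Summing gcd(|Δx|,|Δy|) over the edges gives the boundary count: gcd(24,18) + gcd(18,33) + gcd(2,1) + gcd(4,16) = 6+3+1+4 = 14.
By Pick's theorem A = I + B/2 − 1, so I = 252 − 14/2 + 1 = 246.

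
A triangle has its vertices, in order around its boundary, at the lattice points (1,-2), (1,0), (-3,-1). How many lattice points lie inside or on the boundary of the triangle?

7

Using the shoelace formula, 2A = |(1·0 − 1·(-2)) + (1·(-1) − (-3)·0) + ((-3)·(-2) − 1·(-1))| = 8, so the area is 4.
Along each edge there are gcd(|Δx|,|Δy|)+1 lattice points, so counting each shared vertex once the boundary has gcd(0,2) + gcd(4,1) + gcd(4,1) = 2+1+1 = 4.
Pick's theorem gives I = A − B/2 + 1 = 4 − 4/2 + 1 = 3, so the closed region contains I + B = 3 + 4 = 7 lattice points.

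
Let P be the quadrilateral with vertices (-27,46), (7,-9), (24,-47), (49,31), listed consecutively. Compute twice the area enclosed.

5946

The shoelace formula gives twice the area as |((-27)·(-9) − 7·46) + (7·(-47) − 24·(-9)) + (24·31 − 49·(-47)) + (49·46 − (-27)·31)| = 5946, so the area is 2973.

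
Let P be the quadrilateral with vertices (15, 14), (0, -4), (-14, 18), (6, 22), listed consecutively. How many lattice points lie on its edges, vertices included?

10

Summing gcd(|Δx|,|Δy|) over the edges gives the boundary count: gcd(15,18) + gcd(14,22) + gcd(20,4) + gcd(9,8) = 3+2+4+1 = 10.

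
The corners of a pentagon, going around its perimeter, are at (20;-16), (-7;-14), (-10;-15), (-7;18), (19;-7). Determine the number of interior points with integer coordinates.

By the shoelace formula, twice the signed area is |[20·(-14) − (-7)·(-16)] + [(-7)·(-15) − (-10)·(-14)] + [(-10)·18 − (-7)·(-15)] + [(-7)·(-7) − 19·18] + [19·(-16) − 20·(-7)]| = 1169, so the area is 1169/2.
Summing gcd(|Δx|,|Δy|) over the edges gives the boundary count: gcd(27,2) + gcd(3,1) + gcd(3,33) + gcd(26,25) + gcd(1,9) = 1+1+3+1+1 = 7.
By Pick's theorem A = I + B/2 − 1, so I = 1169/2 − 7/2 + 1 = 582.

582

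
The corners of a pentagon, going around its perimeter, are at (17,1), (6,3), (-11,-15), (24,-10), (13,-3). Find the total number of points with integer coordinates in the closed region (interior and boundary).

297

The shoelace formula gives twice the area as |[17·3 − 6·1] + [6·(-15) − (-11)·3] + [(-11)·(-10) − 24·(-15)] + [24·(-3) − 13·(-10)] + [13·1 − 17·(-3)]| = 580, so the area is 290.
The number of boundary lattice points is Σ gcd(|Δx|,|Δy|) = gcd(11,2) + gcd(17,18) + gcd(35,5) + gcd(11,7) + gcd(4,4) = 1+1+5+1+4 = 12.
Pick's theorem gives I = A − B/2 + 1 = 290 − 12/2 + 1 = 285, so the closed region contains I + B = 285 + 12 = 297 lattice points.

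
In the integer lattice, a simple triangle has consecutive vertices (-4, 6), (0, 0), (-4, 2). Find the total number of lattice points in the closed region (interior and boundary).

By the shoelace formula, twice the signed area is |[(-4)·0 − 0·6] + [0·2 − (-4)·0] + [(-4)·6 − (-4)·2]| = 16, so the area is 8.
Along each edge there are gcd(|Δx|,|Δy|)+1 lattice points, so counting each shared vertex once the boundary has gcd(4,6) + gcd(4,2) + gcd(0,4) = 2+2+4 = 8.
Pick's theorem gives I = A − B/2 + 1 = 8 − 8/2 + 1 = 5, so the closed region contains I + B = 5 + 8 = 13 lattice points.

13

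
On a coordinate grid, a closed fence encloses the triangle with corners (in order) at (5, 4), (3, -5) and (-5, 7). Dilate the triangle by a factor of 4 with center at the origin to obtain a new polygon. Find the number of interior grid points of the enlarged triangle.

By the shoelace formula, twice the signed area is |(5·(-5) − 3·4) + (3·7 − (-5)·(-5)) + ((-5)·4 − 5·7)| = 96, so the area is 48.
Summing gcd(|Δx|,|Δy|) over the edges gives the boundary count: gcd(2,9) + gcd(8,12) + gcd(10,3) = 1+4+1 = 6.
Scaling by 4 multiplies the area by 4² = 16 (so the new area is 768) and multiplies the boundary lattice-point count by 4, giving 24.
By Pick's theorem, the interior count of the dilated polygon is 768 − 24/2 + 1 = 757.

757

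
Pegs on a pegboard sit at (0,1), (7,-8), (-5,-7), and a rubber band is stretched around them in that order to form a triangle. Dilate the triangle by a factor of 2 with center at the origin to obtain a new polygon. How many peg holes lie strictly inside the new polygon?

200

By the shoelace formula, twice the signed area is |(0·(-8) − 7·1) + (7·(-7) − (-5)·(-8)) + ((-5)·1 − 0·(-7))| = 101, so the area is 50.5.
Summing gcd(|Δx|,|Δy|) over the edges gives the boundary count: gcd(7,9) + gcd(12,1) + gcd(5,8) = 1+1+1 = 3.
Scaling by 2 multiplies the area by 2² = 4 (so the new area is 202) and multiplies the boundary lattice-point count by 2, giving 6.
By Pick's theorem, the interior count of the dilated polygon is 202 − 6/2 + 1 = 200.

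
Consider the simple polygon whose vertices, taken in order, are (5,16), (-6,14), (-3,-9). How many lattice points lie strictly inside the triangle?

129

By the shoelace formula, twice the signed area is |(5·14 − (-6)·16) + ((-6)·(-9) − (-3)·14) + ((-3)·16 − 5·(-9))| = 259, so the area is 259/2.
Summing gcd(|Δx|,|Δy|) over the edges gives the boundary count: gcd(11,2) + gcd(3,23) + gcd(8,25) = 1+1+1 = 3.
By Pick's theorem A = I + B/2 − 1, so I = 259/2 − 3/2 + 1 = 129.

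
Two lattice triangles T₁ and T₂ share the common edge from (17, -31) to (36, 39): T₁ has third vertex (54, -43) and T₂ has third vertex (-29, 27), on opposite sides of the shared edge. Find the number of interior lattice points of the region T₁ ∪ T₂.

The union is the simple quadrilateral with vertices (17, -31), (54, -43), (36, 39), (-29, 27) in order.
Using the shoelace formula, 2A = |(17·(-43) − 54·(-31)) + (54·39 − 36·(-43)) + (36·27 − (-29)·39) + ((-29)·(-31) − 17·27)| = 7140, so the area is 3570.
Along each edge there are gcd(|Δx|,|Δy|)+1 lattice points, so counting each shared vertex once the boundary has gcd(37,12) + gcd(18,82) + gcd(65,12) + gcd(46,58) = 1+2+1+2 = 6.
By Pick's theorem I = A − B/2 + 1 = 3570 − 6/2 + 1 = 3568.

3568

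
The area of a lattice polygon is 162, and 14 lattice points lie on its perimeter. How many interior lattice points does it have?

156

Pick's theorem A = I + B/2 − 1 rearranges to I = A − B/2 + 1 = 162 − 14/2 + 1 = 156.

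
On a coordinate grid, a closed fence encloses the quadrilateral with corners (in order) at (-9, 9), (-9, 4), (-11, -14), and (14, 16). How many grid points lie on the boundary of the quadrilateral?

Along each edge there are gcd(|Δx|,|Δy|)+1 lattice points, so counting each shared vertex once the boundary has gcd(0,5) + gcd(2,18) + gcd(25,30) + gcd(23,7) = 5+2+5+1 = 13.

13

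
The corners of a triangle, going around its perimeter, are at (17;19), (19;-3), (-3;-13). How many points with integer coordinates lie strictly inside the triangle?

The shoelace formula gives twice the area as |(17·(-3) − 19·19) + (19·(-13) − (-3)·(-3)) + ((-3)·19 − 17·(-13))| = 504, so the area is 252.
Along each edge there are gcd(|Δx|,|Δy|)+1 lattice points, so counting each shared vertex once the boundary has gcd(2,22) + gcd(22,10) + gcd(20,32) = 2+2+4 = 8.
By Pick's theorem A = I + B/2 − 1, so I = 252 − 8/2 + 1 = 249.

249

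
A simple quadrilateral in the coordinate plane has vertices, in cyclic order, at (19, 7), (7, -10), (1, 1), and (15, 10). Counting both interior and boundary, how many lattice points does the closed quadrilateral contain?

By the shoelace formula, twice the signed area is |[19·(-10) − 7·7] + [7·1 − 1·(-10)] + [1·10 − 15·1] + [15·7 − 19·10]| = 312, so the area is 156.
The number of boundary lattice points is Σ gcd(|Δx|,|Δy|) = gcd(12,17) + gcd(6,11) + gcd(14,9) + gcd(4,3) = 1+1+1+1 = 4.
Pick's theorem gives I = A − B/2 + 1 = 156 − 4/2 + 1 = 155, so the closed region contains I + B = 155 + 4 = 159 lattice points.

159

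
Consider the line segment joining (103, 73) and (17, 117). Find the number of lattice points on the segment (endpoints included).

The number of lattice points on a segment between lattice points is gcd(|Δx|,|Δy|) + 1 = gcd(86,44) + 1 = 2 + 1 = 3.

3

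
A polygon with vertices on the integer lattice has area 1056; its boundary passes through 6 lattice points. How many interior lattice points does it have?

Pick's theorem A = I + B/2 − 1 rearranges to I = A − B/2 + 1 = 1056 − 6/2 + 1 = 1054.

1054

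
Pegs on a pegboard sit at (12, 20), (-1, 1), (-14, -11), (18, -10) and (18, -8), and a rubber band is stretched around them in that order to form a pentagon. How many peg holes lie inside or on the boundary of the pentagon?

448

Using the shoelace formula, 2A = |[12·1 − (-1)·20] + [(-1)·(-11) − (-14)·1] + [(-14)·(-10) − 18·(-11)] + [18·(-8) − 18·(-10)] + [18·20 − 12·(-8)]| = 887, so the area is 887/2.
Summing gcd(|Δx|,|Δy|) over the edges gives the boundary count: gcd(13,19) + gcd(13,12) + gcd(32,1) + gcd(0,2) + gcd(6,28) = 1+1+1+2+2 = 7.
Pick's theorem gives I = A − B/2 + 1 = 887/2 − 7/2 + 1 = 441, so the closed region contains I + B = 441 + 7 = 448 lattice points.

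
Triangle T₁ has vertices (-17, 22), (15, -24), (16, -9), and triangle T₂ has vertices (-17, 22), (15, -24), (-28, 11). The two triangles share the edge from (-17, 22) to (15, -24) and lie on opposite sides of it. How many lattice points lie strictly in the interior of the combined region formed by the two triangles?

The union is the simple quadrilateral with vertices (-17, 22), (16, -9), (15, -24), (-28, 11) in order.
Using the shoelace formula, 2A = |[(-17)·(-9) − 16·22] + [16·(-24) − 15·(-9)] + [15·11 − (-28)·(-24)] + [(-28)·22 − (-17)·11]| = 1384, so the area is 692.
Summing gcd(|Δx|,|Δy|) over the edges gives the boundary count: gcd(33,31) + gcd(1,15) + gcd(43,35) + gcd(11,11) = 1+1+1+11 = 14.
By Pick's theorem I = A − B/2 + 1 = 692 − 14/2 + 1 = 686.

686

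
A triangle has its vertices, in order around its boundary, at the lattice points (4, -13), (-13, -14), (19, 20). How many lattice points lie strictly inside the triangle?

Using the shoelace formula, 2A = |(4·(-14) − (-13)·(-13)) + ((-13)·20 − 19·(-14)) + (19·(-13) − 4·20)| = 546, so the area is 273.
Along each edge there are gcd(|Δx|,|Δy|)+1 lattice points, so counting each shared vertex once the boundary has gcd(17,1) + gcd(32,34) + gcd(15,33) = 1+2+3 = 6.
Pick's theorem gives I = A − B/2 + 1 = 273 − 6/2 + 1 = 271.

271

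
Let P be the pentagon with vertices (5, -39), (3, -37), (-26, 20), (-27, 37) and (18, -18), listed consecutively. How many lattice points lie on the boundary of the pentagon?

Summing gcd(|Δx|,|Δy|) over the edges gives the boundary count: gcd(2,2) + gcd(29,57) + gcd(1,17) + gcd(45,55) + gcd(13,21) = 2+1+1+5+1 = 10.

10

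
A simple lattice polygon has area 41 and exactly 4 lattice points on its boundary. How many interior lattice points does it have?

From Pick's theorem, I = A − B/2 + 1 = 41 − 4/2 + 1 = 40.

40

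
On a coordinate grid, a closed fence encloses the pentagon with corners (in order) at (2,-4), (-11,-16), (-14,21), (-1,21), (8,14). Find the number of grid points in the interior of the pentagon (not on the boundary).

513

The shoelace formula gives twice the area as |[2·(-16) − (-11)·(-4)] + [(-11)·21 − (-14)·(-16)] + [(-14)·21 − (-1)·21] + [(-1)·14 − 8·21] + [8·(-4) − 2·14]| = 1046, so the area is 523.
The number of boundary lattice points is Σ gcd(|Δx|,|Δy|) = gcd(13,12) + gcd(3,37) + gcd(13,0) + gcd(9,7) + gcd(6,18) = 1+1+13+1+6 = 22.
By Pick's theorem A = I + B/2 − 1, so I = 523 − 22/2 + 1 = 513.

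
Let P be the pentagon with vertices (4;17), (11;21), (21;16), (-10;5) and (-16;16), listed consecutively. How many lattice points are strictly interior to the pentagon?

256

By the shoelace formula, twice the signed area is |(4·21 − 11·17) + (11·16 − 21·21) + (21·5 − (-10)·16) + ((-10)·16 − (-16)·5) + ((-16)·17 − 4·16)| = 519, so the area is 259.5.
Along each edge there are gcd(|Δx|,|Δy|)+1 lattice points, so counting each shared vertex once the boundary has gcd(7,4) + gcd(10,5) + gcd(31,11) + gcd(6,11) + gcd(20,1) = 1+5+1+1+1 = 9.
By Pick's theorem A = I + B/2 − 1, so I = 259.5 − 9/2 + 1 = 256.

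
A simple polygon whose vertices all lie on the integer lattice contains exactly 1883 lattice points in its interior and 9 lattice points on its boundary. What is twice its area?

3773

By Pick's theorem, A = I + B/2 − 1 = 1883 + 9/2 − 1 = 3773/2.
Hence 2A = 3773.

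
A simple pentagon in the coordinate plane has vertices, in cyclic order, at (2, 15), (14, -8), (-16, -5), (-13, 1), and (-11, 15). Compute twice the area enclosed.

By the shoelace formula, twice the signed area is |[2·(-8) − 14·15] + [14·(-5) − (-16)·(-8)] + [(-16)·1 − (-13)·(-5)] + [(-13)·15 − (-11)·1] + [(-11)·15 − 2·15]| = 884, so the area is 442.

884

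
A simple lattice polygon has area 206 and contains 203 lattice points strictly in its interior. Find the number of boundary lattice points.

8

Pick's theorem gives A = I + B/2 − 1, so B = 2(A − I + 1) = 2(206 − 203 + 1) = 8.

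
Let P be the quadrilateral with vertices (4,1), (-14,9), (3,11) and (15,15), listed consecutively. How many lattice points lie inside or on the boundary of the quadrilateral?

Using the shoelace formula, 2A = |(4·9 − (-14)·1) + ((-14)·11 − 3·9) + (3·15 − 15·11) + (15·1 − 4·15)| = 296, so the area is 148.
Along each edge there are gcd(|Δx|,|Δy|)+1 lattice points, so counting each shared vertex once the boundary has gcd(18,8) + gcd(17,2) + gcd(12,4) + gcd(11,14) = 2+1+4+1 = 8.
Pick's theorem gives I = A − B/2 + 1 = 148 − 8/2 + 1 = 145, so the closed region contains I + B = 145 + 8 = 153 lattice points.

153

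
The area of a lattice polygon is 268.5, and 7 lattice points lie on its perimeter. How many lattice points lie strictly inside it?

266

Pick's theorem A = I + B/2 − 1 rearranges to I = A − B/2 + 1 = 268.5 − 7/2 + 1 = 266.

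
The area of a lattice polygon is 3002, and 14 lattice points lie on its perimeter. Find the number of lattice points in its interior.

Pick's theorem A = I + B/2 − 1 rearranges to I = A − B/2 + 1 = 3002 − 14/2 + 1 = 2996.

2996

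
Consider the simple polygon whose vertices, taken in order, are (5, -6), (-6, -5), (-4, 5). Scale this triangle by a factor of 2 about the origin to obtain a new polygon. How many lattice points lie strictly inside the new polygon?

Using the shoelace formula, 2A = |[5·(-5) − (-6)·(-6)] + [(-6)·5 − (-4)·(-5)] + [(-4)·(-6) − 5·5]| = 112, so the area is 56.
Summing gcd(|Δx|,|Δy|) over the edges gives the boundary count: gcd(11,1) + gcd(2,10) + gcd(9,11) = 1+2+1 = 4.
Scaling by 2 multiplies the area by 2² = 4 (so the new area is 224) and multiplies the boundary lattice-point count by 2, giving 8.
By Pick's theorem, the interior count of the dilated polygon is 224 − 8/2 + 1 = 221.

221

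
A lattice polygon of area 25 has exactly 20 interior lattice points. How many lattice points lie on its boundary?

12

Pick's theorem gives A = I + B/2 − 1, so B = 2(A − I + 1) = 2(25 − 20 + 1) = 12.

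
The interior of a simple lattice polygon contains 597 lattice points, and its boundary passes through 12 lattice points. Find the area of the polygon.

602

By Pick's theorem, A = I + B/2 − 1 = 597 + 12/2 − 1 = 602.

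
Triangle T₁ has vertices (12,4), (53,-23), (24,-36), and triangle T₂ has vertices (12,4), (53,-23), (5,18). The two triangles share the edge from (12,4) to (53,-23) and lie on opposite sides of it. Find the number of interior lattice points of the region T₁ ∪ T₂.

845

The union is the simple quadrilateral with vertices (12,4), (24,-36), (53,-23), (5,18) in order.
By the shoelace formula, twice the signed area is |(12·(-36) − 24·4) + (24·(-23) − 53·(-36)) + (53·18 − 5·(-23)) + (5·4 − 12·18)| = 1701, so the area is 850.5.
Along each edge there are gcd(|Δx|,|Δy|)+1 lattice points, so counting each shared vertex once the boundary has gcd(12,40) + gcd(29,13) + gcd(48,41) + gcd(7,14) = 4+1+1+7 = 13.
By Pick's theorem I = A − B/2 + 1 = 850.5 − 13/2 + 1 = 845.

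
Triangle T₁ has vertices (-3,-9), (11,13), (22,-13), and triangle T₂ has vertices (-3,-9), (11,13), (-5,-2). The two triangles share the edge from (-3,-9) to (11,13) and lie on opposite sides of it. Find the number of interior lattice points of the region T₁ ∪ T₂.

The union is the simple quadrilateral with vertices (-3,-9), (22,-13), (11,13), (-5,-2) in order.
The shoelace formula gives twice the area as |((-3)·(-13) − 22·(-9)) + (22·13 − 11·(-13)) + (11·(-2) − (-5)·13) + ((-5)·(-9) − (-3)·(-2))| = 748, so the area is 374.
Summing gcd(|Δx|,|Δy|) over the edges gives the boundary count: gcd(25,4) + gcd(11,26) + gcd(16,15) + gcd(2,7) = 1+1+1+1 = 4.
By Pick's theorem I = A − B/2 + 1 = 374 − 4/2 + 1 = 373.

373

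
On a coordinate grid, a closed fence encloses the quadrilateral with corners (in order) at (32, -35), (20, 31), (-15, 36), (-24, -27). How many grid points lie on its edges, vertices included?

The number of boundary lattice points is Σ gcd(|Δx|,|Δy|) = gcd(12,66) + gcd(35,5) + gcd(9,63) + gcd(56,8) = 6+5+9+8 = 28.

28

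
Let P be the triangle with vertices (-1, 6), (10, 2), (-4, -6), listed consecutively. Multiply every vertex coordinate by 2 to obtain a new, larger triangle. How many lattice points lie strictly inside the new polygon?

283

Using the shoelace formula, 2A = |((-1)·2 − 10·6) + (10·(-6) − (-4)·2) + ((-4)·6 − (-1)·(-6))| = 144, so the area is 72.
Summing gcd(|Δx|,|Δy|) over the edges gives the boundary count: gcd(11,4) + gcd(14,8) + gcd(3,12) = 1+2+3 = 6.
Scaling by 2 multiplies the area by 2² = 4 (so the new area is 288) and multiplies the boundary lattice-point count by 2, giving 12.
By Pick's theorem, the interior count of the dilated polygon is 288 − 12/2 + 1 = 283.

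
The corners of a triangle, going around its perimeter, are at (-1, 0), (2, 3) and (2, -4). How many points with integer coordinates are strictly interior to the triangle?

6

The shoelace formula gives twice the area as |[(-1)·3 − 2·0] + [2·(-4) − 2·3] + [2·0 − (-1)·(-4)]| = 21, so the area is 21/2.
Summing gcd(|Δx|,|Δy|) over the edges gives the boundary count: gcd(3,3) + gcd(0,7) + gcd(3,4) = 3+7+1 = 11.
Pick's theorem gives I = A − B/2 + 1 = 21/2 − 11/2 + 1 = 6.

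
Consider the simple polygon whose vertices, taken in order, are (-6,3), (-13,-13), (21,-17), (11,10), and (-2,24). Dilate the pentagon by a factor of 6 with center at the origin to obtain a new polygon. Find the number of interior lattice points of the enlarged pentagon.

25723

The shoelace formula gives twice the area as |((-6)·(-13) − (-13)·3) + ((-13)·(-17) − 21·(-13)) + (21·10 − 11·(-17)) + (11·24 − (-2)·10) + ((-2)·3 − (-6)·24)| = 1430, so the area is 715.
Along each edge there are gcd(|Δx|,|Δy|)+1 lattice points, so counting each shared vertex once the boundary has gcd(7,16) + gcd(34,4) + gcd(10,27) + gcd(13,14) + gcd(4,21) = 1+2+1+1+1 = 6.
Scaling by 6 multiplies the area by 6² = 36 (so the new area is 25740) and multiplies the boundary lattice-point count by 6, giving 36.
By Pick's theorem, the interior count of the dilated polygon is 25740 − 36/2 + 1 = 25723.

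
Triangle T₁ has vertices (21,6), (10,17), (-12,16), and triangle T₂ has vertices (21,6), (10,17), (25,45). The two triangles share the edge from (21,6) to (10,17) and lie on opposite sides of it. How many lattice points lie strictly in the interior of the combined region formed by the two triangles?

362

The union is the simple quadrilateral with vertices (21,6), (-12,16), (10,17), (25,45) in order.
By the shoelace formula, twice the signed area is |(21·16 − (-12)·6) + ((-12)·17 − 10·16) + (10·45 − 25·17) + (25·6 − 21·45)| = 726, so the area is 363.
Summing gcd(|Δx|,|Δy|) over the edges gives the boundary count: gcd(33,10) + gcd(22,1) + gcd(15,28) + gcd(4,39) = 1+1+1+1 = 4.
By Pick's theorem I = A − B/2 + 1 = 363 − 4/2 + 1 = 362.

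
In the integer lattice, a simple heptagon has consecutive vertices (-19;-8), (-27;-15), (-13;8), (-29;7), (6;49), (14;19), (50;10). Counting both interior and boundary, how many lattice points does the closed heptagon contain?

By the shoelace formula, twice the signed area is |((-19)·(-15) − (-27)·(-8)) + ((-27)·8 − (-13)·(-15)) + ((-13)·7 − (-29)·8) + ((-29)·49 − 6·7) + (6·19 − 14·49) + (14·10 − 50·19) + (50·(-8) − (-19)·10)| = 3256, so the area is 1628.
Summing gcd(|Δx|,|Δy|) over the edges gives the boundary count: gcd(8,7) + gcd(14,23) + gcd(16,1) + gcd(35,42) + gcd(8,30) + gcd(36,9) + gcd(69,18) = 1+1+1+7+2+9+3 = 24.
Pick's theorem gives I = A − B/2 + 1 = 1628 − 24/2 + 1 = 1617, so the closed region contains I + B = 1617 + 24 = 1641 lattice points.

1641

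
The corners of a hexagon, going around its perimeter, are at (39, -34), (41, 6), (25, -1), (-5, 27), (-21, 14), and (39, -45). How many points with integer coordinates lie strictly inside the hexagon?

By the shoelace formula, twice the signed area is |[39·6 − 41·(-34)] + [41·(-1) − 25·6] + [25·27 − (-5)·(-1)] + [(-5)·14 − (-21)·27] + [(-21)·(-45) − 39·14] + [39·(-34) − 39·(-45)]| = 3432, so the area is 1716.
Summing gcd(|Δx|,|Δy|) over the edges gives the boundary count: gcd(2,40) + gcd(16,7) + gcd(30,28) + gcd(16,13) + gcd(60,59) + gcd(0,11) = 2+1+2+1+1+11 = 18.
By Pick's theorem A = I + B/2 − 1, so I = 1716 − 18/2 + 1 = 1708.

1708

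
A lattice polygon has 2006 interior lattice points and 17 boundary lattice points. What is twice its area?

4027

By Pick's theorem, A = I + B/2 − 1 = 2006 + 17/2 − 1 = 4027/2.
Hence 2A = 4027.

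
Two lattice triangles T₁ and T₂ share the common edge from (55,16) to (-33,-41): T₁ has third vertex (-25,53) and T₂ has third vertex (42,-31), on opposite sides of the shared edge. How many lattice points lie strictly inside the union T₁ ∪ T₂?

The union is the simple quadrilateral with vertices (55,16), (-25,53), (-33,-41), (42,-31) in order.
By the shoelace formula, twice the signed area is |[55·53 − (-25)·16] + [(-25)·(-41) − (-33)·53] + [(-33)·(-31) − 42·(-41)] + [42·16 − 55·(-31)]| = 11211, so the area is 5605.5.
Along each edge there are gcd(|Δx|,|Δy|)+1 lattice points, so counting each shared vertex once the boundary has gcd(80,37) + gcd(8,94) + gcd(75,10) + gcd(13,47) = 1+2+5+1 = 9.
By Pick's theorem I = A − B/2 + 1 = 5605.5 − 9/2 + 1 = 5602.

5602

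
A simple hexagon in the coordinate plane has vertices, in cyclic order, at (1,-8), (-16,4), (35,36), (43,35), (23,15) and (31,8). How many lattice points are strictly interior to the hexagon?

918

The shoelace formula gives twice the area as |[1·4 − (-16)·(-8)] + [(-16)·36 − 35·4] + [35·35 − 43·36] + [43·15 − 23·35] + [23·8 − 31·15] + [31·(-8) − 1·8]| = 1860, so the area is 930.
Along each edge there are gcd(|Δx|,|Δy|)+1 lattice points, so counting each shared vertex once the boundary has gcd(17,12) + gcd(51,32) + gcd(8,1) + gcd(20,20) + gcd(8,7) + gcd(30,16) = 1+1+1+20+1+2 = 26.
Pick's theorem gives I = A − B/2 + 1 = 930 − 26/2 + 1 = 918.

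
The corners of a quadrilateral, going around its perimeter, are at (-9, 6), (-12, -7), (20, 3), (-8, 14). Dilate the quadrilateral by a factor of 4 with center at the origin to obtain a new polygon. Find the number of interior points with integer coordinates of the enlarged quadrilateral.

4959

Using the shoelace formula, 2A = |[(-9)·(-7) − (-12)·6] + [(-12)·3 − 20·(-7)] + [20·14 − (-8)·3] + [(-8)·6 − (-9)·14]| = 621, so the area is 621/2.
The number of boundary lattice points is Σ gcd(|Δx|,|Δy|) = gcd(3,13) + gcd(32,10) + gcd(28,11) + gcd(1,8) = 1+2+1+1 = 5.
Scaling by 4 multiplies the area by 4² = 16 (so the new area is 4968) and multiplies the boundary lattice-point count by 4, giving 20.
By Pick's theorem, the interior count of the dilated polygon is 4968 − 20/2 + 1 = 4959.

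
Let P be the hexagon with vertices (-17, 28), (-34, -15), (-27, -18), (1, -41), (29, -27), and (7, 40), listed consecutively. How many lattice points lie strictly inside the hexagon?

By the shoelace formula, twice the signed area is |[(-17)·(-15) − (-34)·28] + [(-34)·(-18) − (-27)·(-15)] + [(-27)·(-41) − 1·(-18)] + [1·(-27) − 29·(-41)] + [29·40 − 7·(-27)] + [7·28 − (-17)·40]| = 5926, so the area is 2963.
Along each edge there are gcd(|Δx|,|Δy|)+1 lattice points, so counting each shared vertex once the boundary has gcd(17,43) + gcd(7,3) + gcd(28,23) + gcd(28,14) + gcd(22,67) + gcd(24,12) = 1+1+1+14+1+12 = 30.
Pick's theorem gives I = A − B/2 + 1 = 2963 − 30/2 + 1 = 2949.

2949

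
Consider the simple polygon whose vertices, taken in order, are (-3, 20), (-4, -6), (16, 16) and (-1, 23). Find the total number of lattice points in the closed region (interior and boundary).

Using the shoelace formula, 2A = |[(-3)·(-6) − (-4)·20] + [(-4)·16 − 16·(-6)] + [16·23 − (-1)·16] + [(-1)·20 − (-3)·23]| = 563, so the area is 281.5.
Summing gcd(|Δx|,|Δy|) over the edges gives the boundary count: gcd(1,26) + gcd(20,22) + gcd(17,7) + gcd(2,3) = 1+2+1+1 = 5.
Pick's theorem gives I = A − B/2 + 1 = 281.5 − 5/2 + 1 = 280, so the closed region contains I + B = 280 + 5 = 285 lattice points.

285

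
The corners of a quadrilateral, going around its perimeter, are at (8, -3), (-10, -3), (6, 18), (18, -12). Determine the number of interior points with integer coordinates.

The shoelace formula gives twice the area as |(8·(-3) − (-10)·(-3)) + ((-10)·18 − 6·(-3)) + (6·(-12) − 18·18) + (18·(-3) − 8·(-12))| = 570, so the area is 285.
The number of boundary lattice points is Σ gcd(|Δx|,|Δy|) = gcd(18,0) + gcd(16,21) + gcd(12,30) + gcd(10,9) = 18+1+6+1 = 26.
By Pick's theorem A = I + B/2 − 1, so I = 285 − 26/2 + 1 = 273.

273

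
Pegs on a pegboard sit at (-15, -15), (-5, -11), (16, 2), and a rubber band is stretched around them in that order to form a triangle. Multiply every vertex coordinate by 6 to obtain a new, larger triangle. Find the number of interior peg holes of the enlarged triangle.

817

The shoelace formula gives twice the area as |[(-15)·(-11) − (-5)·(-15)] + [(-5)·2 − 16·(-11)] + [16·(-15) − (-15)·2]| = 46, so the area is 23.
The number of boundary lattice points is Σ gcd(|Δx|,|Δy|) = gcd(10,4) + gcd(21,13) + gcd(31,17) = 2+1+1 = 4.
Scaling by 6 multiplies the area by 6² = 36 (so the new area is 828) and multiplies the boundary lattice-point count by 6, giving 24.
By Pick's theorem, the interior count of the dilated polygon is 828 − 24/2 + 1 = 817.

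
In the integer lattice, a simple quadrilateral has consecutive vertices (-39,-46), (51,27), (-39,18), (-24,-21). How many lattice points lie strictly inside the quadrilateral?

The shoelace formula gives twice the area as |((-39)·27 − 51·(-46)) + (51·18 − (-39)·27) + ((-39)·(-21) − (-24)·18) + ((-24)·(-46) − (-39)·(-21))| = 4800, so the area is 2400.
The number of boundary lattice points is Σ gcd(|Δx|,|Δy|) = gcd(90,73) + gcd(90,9) + gcd(15,39) + gcd(15,25) = 1+9+3+5 = 18.
By Pick's theorem A = I + B/2 − 1, so I = 2400 − 18/2 + 1 = 2392.

2392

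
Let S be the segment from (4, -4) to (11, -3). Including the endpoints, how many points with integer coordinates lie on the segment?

The number of lattice points on a segment between lattice points is gcd(|Δx|,|Δy|) + 1 = gcd(7,1) + 1 = 1 + 1 = 2.

2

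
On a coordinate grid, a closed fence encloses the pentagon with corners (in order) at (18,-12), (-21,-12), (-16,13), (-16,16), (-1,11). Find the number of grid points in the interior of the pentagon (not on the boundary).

The shoelace formula gives twice the area as |(18·(-12) − (-21)·(-12)) + ((-21)·13 − (-16)·(-12)) + ((-16)·16 − (-16)·13) + ((-16)·11 − (-1)·16) + ((-1)·(-12) − 18·11)| = 1327, so the area is 663.5.
The number of boundary lattice points is Σ gcd(|Δx|,|Δy|) = gcd(39,0) + gcd(5,25) + gcd(0,3) + gcd(15,5) + gcd(19,23) = 39+5+3+5+1 = 53.
By Pick's theorem A = I + B/2 − 1, so I = 663.5 − 53/2 + 1 = 638.

638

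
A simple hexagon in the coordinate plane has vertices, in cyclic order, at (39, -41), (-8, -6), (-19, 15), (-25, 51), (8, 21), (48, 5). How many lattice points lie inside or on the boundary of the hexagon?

The shoelace formula gives twice the area as |[39·(-6) − (-8)·(-41)] + [(-8)·15 − (-19)·(-6)] + [(-19)·51 − (-25)·15] + [(-25)·21 − 8·51] + [8·5 − 48·21] + [48·(-41) − 39·5]| = 5454, so the area is 2727.
Along each edge there are gcd(|Δx|,|Δy|)+1 lattice points, so counting each shared vertex once the boundary has gcd(47,35) + gcd(11,21) + gcd(6,36) + gcd(33,30) + gcd(40,16) + gcd(9,46) = 1+1+6+3+8+1 = 20.
Pick's theorem gives I = A − B/2 + 1 = 2727 − 20/2 + 1 = 2718, so the closed region contains I + B = 2718 + 20 = 2738 lattice points.

2738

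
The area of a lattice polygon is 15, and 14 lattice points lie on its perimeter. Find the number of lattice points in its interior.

9

Pick's theorem A = I + B/2 − 1 rearranges to I = A − B/2 + 1 = 15 − 14/2 + 1 = 9.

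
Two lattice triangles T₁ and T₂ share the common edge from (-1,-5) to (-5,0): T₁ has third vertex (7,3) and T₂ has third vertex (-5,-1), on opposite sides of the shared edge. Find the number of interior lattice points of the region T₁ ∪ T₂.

31

The union is the simple quadrilateral with vertices (-1,-5), (7,3), (-5,0), (-5,-1) in order.
The shoelace formula gives twice the area as |[(-1)·3 − 7·(-5)] + [7·0 − (-5)·3] + [(-5)·(-1) − (-5)·0] + [(-5)·(-5) − (-1)·(-1)]| = 76, so the area is 38.
The number of boundary lattice points is Σ gcd(|Δx|,|Δy|) = gcd(8,8) + gcd(12,3) + gcd(0,1) + gcd(4,4) = 8+3+1+4 = 16.
By Pick's theorem I = A − B/2 + 1 = 38 − 16/2 + 1 = 31.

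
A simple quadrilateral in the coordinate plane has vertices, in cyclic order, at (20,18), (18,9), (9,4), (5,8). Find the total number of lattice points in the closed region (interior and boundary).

92

Using the shoelace formula, 2A = |[20·9 − 18·18] + [18·4 − 9·9] + [9·8 − 5·4] + [5·18 − 20·8]| = 171, so the area is 85.5.
The number of boundary lattice points is Σ gcd(|Δx|,|Δy|) = gcd(2,9) + gcd(9,5) + gcd(4,4) + gcd(15,10) = 1+1+4+5 = 11.
Pick's theorem gives I = A − B/2 + 1 = 85.5 − 11/2 + 1 = 81, so the closed region contains I + B = 81 + 11 = 92 lattice points.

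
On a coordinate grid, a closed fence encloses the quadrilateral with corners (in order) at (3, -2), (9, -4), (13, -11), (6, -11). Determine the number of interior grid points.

43

Using the shoelace formula, 2A = |(3·(-4) − 9·(-2)) + (9·(-11) − 13·(-4)) + (13·(-11) − 6·(-11)) + (6·(-2) − 3·(-11))| = 97, so the area is 97/2.
Summing gcd(|Δx|,|Δy|) over the edges gives the boundary count: gcd(6,2) + gcd(4,7) + gcd(7,0) + gcd(3,9) = 2+1+7+3 = 13.
By Pick's theorem A = I + B/2 − 1, so I = 97/2 − 13/2 + 1 = 43.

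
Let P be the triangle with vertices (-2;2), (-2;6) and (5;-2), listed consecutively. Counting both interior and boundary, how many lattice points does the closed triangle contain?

Using the shoelace formula, 2A = |[(-2)·6 − (-2)·2] + [(-2)·(-2) − 5·6] + [5·2 − (-2)·(-2)]| = 28, so the area is 14.
Summing gcd(|Δx|,|Δy|) over the edges gives the boundary count: gcd(0,4) + gcd(7,8) + gcd(7,4) = 4+1+1 = 6.
Pick's theorem gives I = A − B/2 + 1 = 14 − 6/2 + 1 = 12, so the closed region contains I + B = 12 + 6 = 18 lattice points.

18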